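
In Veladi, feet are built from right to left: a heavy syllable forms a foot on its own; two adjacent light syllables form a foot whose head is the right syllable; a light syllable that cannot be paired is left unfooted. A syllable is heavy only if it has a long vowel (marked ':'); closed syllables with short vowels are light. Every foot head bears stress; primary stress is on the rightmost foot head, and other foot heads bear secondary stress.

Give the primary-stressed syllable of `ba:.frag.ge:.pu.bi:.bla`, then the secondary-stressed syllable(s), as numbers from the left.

Weights: 1 ba: H, 2 frag L, 3 ge: H, 4 pu L, 5 bi: H, 6 bla L.
Parse right to left (heavy = foot alone; LL = one foot; stranded L unfooted): (ˈba:) frag (ˈge:) pu (ˈbi:) bla.
Foot heads: 1, 3, 5.
Primary stress on the rightmost head = syllable 5.
Secondary stress on 1, 3: ˌba:.frag.ˌge:.pu.ˈbi:.bla.

primary 5, secondary 1, 3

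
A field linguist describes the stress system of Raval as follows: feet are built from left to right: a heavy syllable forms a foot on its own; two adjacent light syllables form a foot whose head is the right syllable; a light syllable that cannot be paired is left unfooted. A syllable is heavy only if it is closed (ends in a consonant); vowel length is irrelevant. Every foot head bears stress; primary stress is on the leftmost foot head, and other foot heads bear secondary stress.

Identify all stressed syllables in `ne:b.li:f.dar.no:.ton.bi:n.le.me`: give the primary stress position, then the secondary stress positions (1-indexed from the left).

primary 1, secondary 2, 3, 5, 6, 8

Weights: 1 ne:b H, 2 li:f H, 3 dar H, 4 no: L, 5 ton H, 6 bi:n H, 7 le L, 8 me L.
Parse left to right (heavy = foot alone; LL = one foot; stranded L unfooted): (ˈne:b) (ˈli:f) (ˈdar) no: (ˈton) (ˈbi:n) (le.ˈme).
Foot heads: 1, 2, 3, 5, 6, 8.
Primary stress on the leftmost head = syllable 1.
Secondary stress on 2, 3, 5, 6, 8: ˈne:b.ˌli:f.ˌdar.no:.ˌton.ˌbi:n.le.ˌme.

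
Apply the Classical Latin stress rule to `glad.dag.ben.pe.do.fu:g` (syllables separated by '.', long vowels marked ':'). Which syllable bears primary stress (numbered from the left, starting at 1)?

4

Classical Latin: stress the penult if heavy (long vowel or closed), else the antepenult.
Weights: 4 pe L, 5 do L, 6 fu:g H.
The penult (syllable 5, do) is light, so stress falls on the antepenult (syllable 4, pe).
Stress on syllable 4: glad.dag.ben.ˈpe.do.fu:g.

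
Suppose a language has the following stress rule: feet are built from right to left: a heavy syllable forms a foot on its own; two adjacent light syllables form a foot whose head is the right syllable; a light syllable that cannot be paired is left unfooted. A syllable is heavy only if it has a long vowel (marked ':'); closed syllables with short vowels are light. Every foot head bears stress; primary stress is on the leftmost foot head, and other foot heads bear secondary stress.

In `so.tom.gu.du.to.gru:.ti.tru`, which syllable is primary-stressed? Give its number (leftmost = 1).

3

Weights: 1 so L, 2 tom L, 3 gu L, 4 du L, 5 to L, 6 gru: H, 7 ti L, 8 tru L.
Parse right to left (heavy = foot alone; LL = one foot; stranded L unfooted): so (tom.ˈgu) (du.ˈto) (ˈgru:) (ti.ˈtru).
Foot heads: 3, 5, 6, 8.
Primary stress on the leftmost head = syllable 3.
Primary stress: syllable 3 → so.tom.ˈgu.du.to.gru:.ti.tru.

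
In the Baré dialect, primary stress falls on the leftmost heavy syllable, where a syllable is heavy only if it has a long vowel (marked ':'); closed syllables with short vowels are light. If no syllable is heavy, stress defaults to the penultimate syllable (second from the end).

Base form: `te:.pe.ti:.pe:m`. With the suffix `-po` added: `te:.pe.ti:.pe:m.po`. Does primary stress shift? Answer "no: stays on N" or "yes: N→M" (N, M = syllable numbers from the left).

no: stays on 1

Base `te:.pe.ti:.pe:m` (4 syllables):
  Weights: 1 te: H, 2 pe L, 3 ti: H, 4 pe:m H.
  Heavy syllables in the domain: 1, 3, 4. The leftmost is syllable 1 (te:).
  → primary stress on syllable 1.
Suffixed `te:.pe.ti:.pe:m.po` (5 syllables):
  Weights: 1 te: H, 2 pe L, 3 ti: H, 4 pe:m H, 5 po L.
  Heavy syllables in the domain: 1, 3, 4. The leftmost is syllable 1 (te:).
  → primary stress on syllable 1.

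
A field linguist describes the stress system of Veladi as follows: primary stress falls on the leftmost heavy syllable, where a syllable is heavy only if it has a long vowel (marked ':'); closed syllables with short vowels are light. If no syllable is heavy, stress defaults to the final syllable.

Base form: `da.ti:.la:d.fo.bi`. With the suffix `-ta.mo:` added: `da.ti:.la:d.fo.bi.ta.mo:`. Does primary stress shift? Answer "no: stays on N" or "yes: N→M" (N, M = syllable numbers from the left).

no: stays on 2

Base `da.ti:.la:d.fo.bi` (5 syllables):
  Weights: 1 da L, 2 ti: H, 3 la:d H, 4 fo L, 5 bi L.
  Heavy syllables in the domain: 2, 3. The leftmost is syllable 2 (ti:).
  → primary stress on syllable 2.
Suffixed `da.ti:.la:d.fo.bi.ta.mo:` (7 syllables):
  Weights: 1 da L, 2 ti: H, 3 la:d H, 4 fo L, 5 bi L, 6 ta L, 7 mo: H.
  Heavy syllables in the domain: 2, 3, 7. The leftmost is syllable 2 (ti:).
  → primary stress on syllable 2.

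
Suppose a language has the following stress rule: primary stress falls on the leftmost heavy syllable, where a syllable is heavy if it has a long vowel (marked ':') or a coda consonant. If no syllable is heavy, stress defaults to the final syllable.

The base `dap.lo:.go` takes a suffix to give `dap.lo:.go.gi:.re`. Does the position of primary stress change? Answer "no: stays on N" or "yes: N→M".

no: stays on 1

Base `dap.lo:.go` (3 syllables):
  Weights: 1 dap H, 2 lo: H, 3 go L.
  Heavy syllables in the domain: 1, 2. The leftmost is syllable 1 (dap).
  → primary stress on syllable 1.
Suffixed `dap.lo:.go.gi:.re` (5 syllables):
  Weights: 1 dap H, 2 lo: H, 3 go L, 4 gi: H, 5 re L.
  Heavy syllables in the domain: 1, 2, 4. The leftmost is syllable 1 (dap).
  → primary stress on syllable 1.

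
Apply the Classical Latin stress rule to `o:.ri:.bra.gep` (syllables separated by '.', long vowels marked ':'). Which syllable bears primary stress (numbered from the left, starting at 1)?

2

Classical Latin: stress the penult if heavy (long vowel or closed), else the antepenult.
Weights: 2 ri: H, 3 bra L, 4 gep H.
The penult (syllable 3, bra) is light, so stress falls on the antepenult (syllable 2, ri:).
Stress on syllable 2: o:.ˈri:.bra.gep.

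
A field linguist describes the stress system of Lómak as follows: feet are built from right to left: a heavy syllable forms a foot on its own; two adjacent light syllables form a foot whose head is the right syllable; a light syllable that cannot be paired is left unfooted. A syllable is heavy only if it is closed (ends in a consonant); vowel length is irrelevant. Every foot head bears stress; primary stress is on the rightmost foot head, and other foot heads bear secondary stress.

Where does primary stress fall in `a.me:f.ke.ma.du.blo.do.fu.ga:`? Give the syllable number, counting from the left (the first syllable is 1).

9

Weights: 1 a L, 2 me:f H, 3 ke L, 4 ma L, 5 du L, 6 blo L, 7 do L, 8 fu L, 9 ga: L.
Parse right to left (heavy = foot alone; LL = one foot; stranded L unfooted): a (ˈme:f) ke (ma.ˈdu) (blo.ˈdo) (fu.ˈga:).
Foot heads: 2, 5, 7, 9.
Primary stress on the rightmost head = syllable 9.
Primary stress: syllable 9 → a.me:f.ke.ma.du.blo.do.fu.ˈga:.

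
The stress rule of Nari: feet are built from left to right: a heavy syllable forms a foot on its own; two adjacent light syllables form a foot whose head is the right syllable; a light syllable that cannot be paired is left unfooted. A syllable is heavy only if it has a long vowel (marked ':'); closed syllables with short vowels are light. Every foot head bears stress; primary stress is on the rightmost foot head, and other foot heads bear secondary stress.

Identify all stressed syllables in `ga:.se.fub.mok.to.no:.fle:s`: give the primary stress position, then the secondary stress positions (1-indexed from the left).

Weights: 1 ga: H, 2 se L, 3 fub L, 4 mok L, 5 to L, 6 no: H, 7 fle:s H.
Parse left to right (heavy = foot alone; LL = one foot; stranded L unfooted): (ˈga:) (se.ˈfub) (mok.ˈto) (ˈno:) (ˈfle:s).
Foot heads: 1, 3, 5, 6, 7.
Primary stress on the rightmost head = syllable 7.
Secondary stress on 1, 3, 5, 6: ˌga:.se.ˌfub.mok.ˌto.ˌno:.ˈfle:s.

primary 7, secondary 1, 3, 5, 6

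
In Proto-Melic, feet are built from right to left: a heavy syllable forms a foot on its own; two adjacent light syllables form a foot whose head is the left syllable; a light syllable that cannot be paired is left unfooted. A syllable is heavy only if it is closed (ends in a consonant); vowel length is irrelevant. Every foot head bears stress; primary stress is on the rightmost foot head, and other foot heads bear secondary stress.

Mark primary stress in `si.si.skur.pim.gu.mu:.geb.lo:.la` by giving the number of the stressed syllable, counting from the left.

8

Weights: 1 si L, 2 si L, 3 skur H, 4 pim H, 5 gu L, 6 mu: L, 7 geb H, 8 lo: L, 9 la L.
Parse right to left (heavy = foot alone; LL = one foot; stranded L unfooted): (ˈsi.si) (ˈskur) (ˈpim) (ˈgu.mu:) (ˈgeb) (ˈlo:.la).
Foot heads: 1, 3, 4, 5, 7, 8.
Primary stress on the rightmost head = syllable 8.
Primary stress: syllable 8 → si.si.skur.pim.gu.mu:.geb.ˈlo:.la.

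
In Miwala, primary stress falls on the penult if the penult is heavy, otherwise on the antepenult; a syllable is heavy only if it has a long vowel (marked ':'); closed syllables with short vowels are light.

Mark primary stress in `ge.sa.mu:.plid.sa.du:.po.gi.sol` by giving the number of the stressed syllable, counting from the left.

Weights: 7 po L, 8 gi L, 9 sol L.
The penult (syllable 8, gi) is light, so stress falls on the antepenult (syllable 7, po).
Primary stress: syllable 7 → ge.sa.mu:.plid.sa.du:.ˈpo.gi.sol.

7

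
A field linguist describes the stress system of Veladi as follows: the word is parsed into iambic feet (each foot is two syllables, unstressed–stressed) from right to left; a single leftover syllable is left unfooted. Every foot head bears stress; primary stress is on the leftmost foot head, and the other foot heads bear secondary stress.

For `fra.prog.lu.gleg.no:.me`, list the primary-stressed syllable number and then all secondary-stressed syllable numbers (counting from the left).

primary 2, secondary 4, 6

Parse right to left into iambic (σˈσ) feet: (fra.ˈprog) (lu.ˈgleg) (no:.ˈme).
Foot heads (stressed positions): 2, 4, 6.
End Rule Leftmost: primary stress on the leftmost head = syllable 2.
Secondary stress on 4, 6: fra.ˈprog.lu.ˌgleg.no:.ˌme.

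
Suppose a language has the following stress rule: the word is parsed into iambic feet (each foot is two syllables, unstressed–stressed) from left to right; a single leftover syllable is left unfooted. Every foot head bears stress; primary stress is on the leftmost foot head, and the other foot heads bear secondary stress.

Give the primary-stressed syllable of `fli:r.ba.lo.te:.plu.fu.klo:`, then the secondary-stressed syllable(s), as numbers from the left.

primary 2, secondary 4, 6

Parse left to right into iambic (σˈσ) feet: (fli:r.ˈba) (lo.ˈte:) (plu.ˈfu) klo:. Syllable 7 is left unfooted.
Foot heads (stressed positions): 2, 4, 6.
End Rule Leftmost: primary stress on the leftmost head = syllable 2.
Secondary stress on 4, 6: fli:r.ˈba.lo.ˌte:.plu.ˌfu.klo:.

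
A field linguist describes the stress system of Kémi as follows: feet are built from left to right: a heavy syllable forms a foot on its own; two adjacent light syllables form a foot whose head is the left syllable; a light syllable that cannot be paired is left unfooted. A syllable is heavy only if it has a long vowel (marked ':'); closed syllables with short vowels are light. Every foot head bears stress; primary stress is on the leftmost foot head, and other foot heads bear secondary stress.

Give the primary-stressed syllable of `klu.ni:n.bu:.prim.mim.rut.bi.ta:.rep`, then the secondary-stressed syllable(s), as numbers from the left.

Weights: 1 klu L, 2 ni:n H, 3 bu: H, 4 prim L, 5 mim L, 6 rut L, 7 bi L, 8 ta: H, 9 rep L.
Parse left to right (heavy = foot alone; LL = one foot; stranded L unfooted): klu (ˈni:n) (ˈbu:) (ˈprim.mim) (ˈrut.bi) (ˈta:) rep.
Foot heads: 2, 3, 4, 6, 8.
Primary stress on the leftmost head = syllable 2.
Secondary stress on 3, 4, 6, 8: klu.ˈni:n.ˌbu:.ˌprim.mim.ˌrut.bi.ˌta:.rep.

primary 2, secondary 3, 4, 6, 8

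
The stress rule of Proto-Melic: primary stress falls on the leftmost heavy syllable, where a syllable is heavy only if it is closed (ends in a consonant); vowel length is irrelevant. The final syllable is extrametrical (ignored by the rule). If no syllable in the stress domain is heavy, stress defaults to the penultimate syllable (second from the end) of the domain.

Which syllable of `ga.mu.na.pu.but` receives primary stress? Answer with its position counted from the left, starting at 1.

3

The final syllable (5, but) is extrametrical; the stress domain is syllables 1–4.
Weights: 1 ga L, 2 mu L, 3 na L, 4 pu L.
No heavy syllable in the domain; default to the penultimate syllable (second from the end) of the domain = syllable 3.
Primary stress: syllable 3 → ga.mu.ˈna.pu.but.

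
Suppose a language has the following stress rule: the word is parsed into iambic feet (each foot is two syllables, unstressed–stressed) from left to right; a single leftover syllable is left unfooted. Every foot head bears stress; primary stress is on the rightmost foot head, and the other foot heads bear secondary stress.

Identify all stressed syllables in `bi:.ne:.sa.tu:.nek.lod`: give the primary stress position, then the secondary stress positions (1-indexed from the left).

primary 6, secondary 2, 4

Parse left to right into iambic (σˈσ) feet: (bi:.ˈne:) (sa.ˈtu:) (nek.ˈlod).
Foot heads (stressed positions): 2, 4, 6.
End Rule Rightmost: primary stress on the rightmost head = syllable 6.
Secondary stress on 2, 4: bi:.ˌne:.sa.ˌtu:.nek.ˈlod.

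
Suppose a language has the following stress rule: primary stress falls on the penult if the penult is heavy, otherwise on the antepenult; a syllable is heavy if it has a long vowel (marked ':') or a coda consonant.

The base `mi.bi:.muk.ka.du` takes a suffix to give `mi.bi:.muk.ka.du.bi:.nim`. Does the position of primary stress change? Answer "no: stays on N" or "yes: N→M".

yes: 3→6

Base `mi.bi:.muk.ka.du` (5 syllables):
  Weights: 3 muk H, 4 ka L, 5 du L.
  The penult (syllable 4, ka) is light, so stress falls on the antepenult (syllable 3, muk).
  → primary stress on syllable 3.
Suffixed `mi.bi:.muk.ka.du.bi:.nim` (7 syllables):
  Weights: 5 du L, 6 bi: H, 7 nim H.
  The penult (syllable 6, bi:) is heavy, so it takes stress.
  → primary stress on syllable 6.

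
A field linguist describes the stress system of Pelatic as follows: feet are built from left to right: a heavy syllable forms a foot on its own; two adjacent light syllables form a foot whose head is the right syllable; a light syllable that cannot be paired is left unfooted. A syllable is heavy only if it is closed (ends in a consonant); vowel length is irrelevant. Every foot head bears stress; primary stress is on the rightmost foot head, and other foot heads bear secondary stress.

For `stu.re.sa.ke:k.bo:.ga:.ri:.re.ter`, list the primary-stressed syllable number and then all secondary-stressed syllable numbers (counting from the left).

Weights: 1 stu L, 2 re L, 3 sa L, 4 ke:k H, 5 bo: L, 6 ga: L, 7 ri: L, 8 re L, 9 ter H.
Parse left to right (heavy = foot alone; LL = one foot; stranded L unfooted): (stu.ˈre) sa (ˈke:k) (bo:.ˈga:) (ri:.ˈre) (ˈter).
Foot heads: 2, 4, 6, 8, 9.
Primary stress on the rightmost head = syllable 9.
Secondary stress on 2, 4, 6, 8: stu.ˌre.sa.ˌke:k.bo:.ˌga:.ri:.ˌre.ˈter.

primary 9, secondary 2, 4, 6, 8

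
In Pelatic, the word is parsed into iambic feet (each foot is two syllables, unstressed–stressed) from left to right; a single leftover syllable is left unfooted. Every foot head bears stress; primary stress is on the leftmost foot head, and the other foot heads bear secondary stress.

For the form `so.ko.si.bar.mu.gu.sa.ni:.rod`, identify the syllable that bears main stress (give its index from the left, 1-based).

Parse left to right into iambic (σˈσ) feet: (so.ˈko) (si.ˈbar) (mu.ˈgu) (sa.ˈni:) rod. Syllable 9 is left unfooted.
Foot heads (stressed positions): 2, 4, 6, 8.
End Rule Leftmost: primary stress on the leftmost head = syllable 2.
Primary stress: syllable 2 → so.ˈko.si.bar.mu.gu.sa.ni:.rod.

2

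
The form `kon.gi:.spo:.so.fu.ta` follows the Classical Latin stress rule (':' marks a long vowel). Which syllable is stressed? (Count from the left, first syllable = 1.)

4

Classical Latin: stress the penult if heavy (long vowel or closed), else the antepenult.
Weights: 4 so L, 5 fu L, 6 ta L.
The penult (syllable 5, fu) is light, so stress falls on the antepenult (syllable 4, so).
Stress on syllable 4: kon.gi:.spo:.ˈso.fu.ta.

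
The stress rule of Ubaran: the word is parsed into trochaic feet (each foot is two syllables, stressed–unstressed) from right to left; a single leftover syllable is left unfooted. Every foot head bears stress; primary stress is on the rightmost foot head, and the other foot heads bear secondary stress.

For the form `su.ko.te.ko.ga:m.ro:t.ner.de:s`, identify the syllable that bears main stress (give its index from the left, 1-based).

7

Parse right to left into trochaic (ˈσσ) feet: (ˈsu.ko) (ˈte.ko) (ˈga:m.ro:t) (ˈner.de:s).
Foot heads (stressed positions): 1, 3, 5, 7.
End Rule Rightmost: primary stress on the rightmost head = syllable 7.
Primary stress: syllable 7 → su.ko.te.ko.ga:m.ro:t.ˈner.de:s.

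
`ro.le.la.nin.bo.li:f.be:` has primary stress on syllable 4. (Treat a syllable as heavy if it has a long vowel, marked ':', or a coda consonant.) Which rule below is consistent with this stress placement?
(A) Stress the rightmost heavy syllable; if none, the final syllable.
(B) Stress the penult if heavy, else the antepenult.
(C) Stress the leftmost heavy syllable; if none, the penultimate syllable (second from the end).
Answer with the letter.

C

Rule A → syllable 7 (observed: 4).
Rule B → syllable 6 (observed: 4).
Rule C → syllable 4 ✓.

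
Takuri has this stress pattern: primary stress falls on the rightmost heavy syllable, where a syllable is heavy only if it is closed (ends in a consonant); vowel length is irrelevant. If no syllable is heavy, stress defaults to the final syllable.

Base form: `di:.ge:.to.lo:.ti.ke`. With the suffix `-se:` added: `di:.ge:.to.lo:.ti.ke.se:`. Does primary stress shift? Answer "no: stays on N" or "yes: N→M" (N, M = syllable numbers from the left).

Base `di:.ge:.to.lo:.ti.ke` (6 syllables):
  Weights: 1 di: L, 2 ge: L, 3 to L, 4 lo: L, 5 ti L, 6 ke L.
  No heavy syllable in the domain; default to the final syllable = syllable 6.
  → primary stress on syllable 6.
Suffixed `di:.ge:.to.lo:.ti.ke.se:` (7 syllables):
  Weights: 1 di: L, 2 ge: L, 3 to L, 4 lo: L, 5 ti L, 6 ke L, 7 se: L.
  No heavy syllable in the domain; default to the final syllable = syllable 7.
  → primary stress on syllable 7.

yes: 6→7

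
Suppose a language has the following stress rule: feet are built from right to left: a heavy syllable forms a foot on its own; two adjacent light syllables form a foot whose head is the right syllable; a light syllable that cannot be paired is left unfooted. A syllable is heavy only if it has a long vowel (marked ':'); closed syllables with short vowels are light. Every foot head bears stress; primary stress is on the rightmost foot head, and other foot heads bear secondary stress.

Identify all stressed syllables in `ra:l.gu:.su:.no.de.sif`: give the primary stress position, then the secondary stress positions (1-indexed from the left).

Weights: 1 ra:l H, 2 gu: H, 3 su: H, 4 no L, 5 de L, 6 sif L.
Parse right to left (heavy = foot alone; LL = one foot; stranded L unfooted): (ˈra:l) (ˈgu:) (ˈsu:) no (de.ˈsif).
Foot heads: 1, 2, 3, 6.
Primary stress on the rightmost head = syllable 6.
Secondary stress on 1, 2, 3: ˌra:l.ˌgu:.ˌsu:.no.de.ˈsif.

primary 6, secondary 1, 2, 3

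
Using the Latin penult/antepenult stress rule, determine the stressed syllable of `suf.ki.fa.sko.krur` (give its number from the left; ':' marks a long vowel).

Classical Latin: stress the penult if heavy (long vowel or closed), else the antepenult.
Weights: 3 fa L, 4 sko L, 5 krur H.
The penult (syllable 4, sko) is light, so stress falls on the antepenult (syllable 3, fa).
Stress on syllable 3: suf.ki.ˈfa.sko.krur.

3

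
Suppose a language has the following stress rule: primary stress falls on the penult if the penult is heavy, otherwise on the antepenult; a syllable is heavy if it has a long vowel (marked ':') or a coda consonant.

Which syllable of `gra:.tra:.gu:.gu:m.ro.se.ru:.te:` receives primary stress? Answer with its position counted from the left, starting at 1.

Weights: 6 se L, 7 ru: H, 8 te: H.
The penult (syllable 7, ru:) is heavy, so it takes stress.
Primary stress: syllable 7 → gra:.tra:.gu:.gu:m.ro.se.ˈru:.te:.

7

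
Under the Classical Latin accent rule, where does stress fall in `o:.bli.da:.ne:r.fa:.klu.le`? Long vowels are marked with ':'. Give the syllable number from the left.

Classical Latin: stress the penult if heavy (long vowel or closed), else the antepenult.
Weights: 5 fa: H, 6 klu L, 7 le L.
The penult (syllable 6, klu) is light, so stress falls on the antepenult (syllable 5, fa:).
Stress on syllable 5: o:.bli.da:.ne:r.ˈfa:.klu.le.

5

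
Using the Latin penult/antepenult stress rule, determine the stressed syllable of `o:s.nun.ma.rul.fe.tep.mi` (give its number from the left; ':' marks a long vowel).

6

Classical Latin: stress the penult if heavy (long vowel or closed), else the antepenult.
Weights: 5 fe L, 6 tep H, 7 mi L.
The penult (syllable 6, tep) is heavy, so it takes stress.
Stress on syllable 6: o:s.nun.ma.rul.fe.ˈtep.mi.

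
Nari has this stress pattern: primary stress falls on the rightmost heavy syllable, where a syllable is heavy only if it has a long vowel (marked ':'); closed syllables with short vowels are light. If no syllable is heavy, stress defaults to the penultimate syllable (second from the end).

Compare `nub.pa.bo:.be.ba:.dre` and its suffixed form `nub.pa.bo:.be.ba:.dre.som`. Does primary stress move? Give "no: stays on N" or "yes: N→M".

no: stays on 5

Base `nub.pa.bo:.be.ba:.dre` (6 syllables):
  Weights: 1 nub L, 2 pa L, 3 bo: H, 4 be L, 5 ba: H, 6 dre L.
  Heavy syllables in the domain: 3, 5. The rightmost is syllable 5 (ba:).
  → primary stress on syllable 5.
Suffixed `nub.pa.bo:.be.ba:.dre.som` (7 syllables):
  Weights: 1 nub L, 2 pa L, 3 bo: H, 4 be L, 5 ba: H, 6 dre L, 7 som L.
  Heavy syllables in the domain: 3, 5. The rightmost is syllable 5 (ba:).
  → primary stress on syllable 5.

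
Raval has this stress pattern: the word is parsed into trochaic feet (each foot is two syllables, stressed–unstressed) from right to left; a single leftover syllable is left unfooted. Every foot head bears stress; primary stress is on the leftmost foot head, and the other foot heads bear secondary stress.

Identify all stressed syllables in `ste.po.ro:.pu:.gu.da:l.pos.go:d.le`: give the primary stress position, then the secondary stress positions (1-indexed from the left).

Parse right to left into trochaic (ˈσσ) feet: ste (ˈpo.ro:) (ˈpu:.gu) (ˈda:l.pos) (ˈgo:d.le). Syllable 1 is left unfooted.
Foot heads (stressed positions): 2, 4, 6, 8.
End Rule Leftmost: primary stress on the leftmost head = syllable 2.
Secondary stress on 4, 6, 8: ste.ˈpo.ro:.ˌpu:.gu.ˌda:l.pos.ˌgo:d.le.

primary 2, secondary 4, 6, 8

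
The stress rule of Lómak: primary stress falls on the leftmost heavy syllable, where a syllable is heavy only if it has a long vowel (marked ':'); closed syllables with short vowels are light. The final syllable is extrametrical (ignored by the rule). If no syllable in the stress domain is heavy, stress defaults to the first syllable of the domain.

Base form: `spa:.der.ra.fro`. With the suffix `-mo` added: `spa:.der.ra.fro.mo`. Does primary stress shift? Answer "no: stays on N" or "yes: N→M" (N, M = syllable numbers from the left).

no: stays on 1

Base `spa:.der.ra.fro` (4 syllables):
  The final syllable (4, fro) is extrametrical; the stress domain is syllables 1–3.
  Weights: 1 spa: H, 2 der L, 3 ra L.
  Heavy syllables in the domain: 1. The leftmost is syllable 1 (spa:).
  → primary stress on syllable 1.
Suffixed `spa:.der.ra.fro.mo` (5 syllables):
  The final syllable (5, mo) is extrametrical; the stress domain is syllables 1–4.
  Weights: 1 spa: H, 2 der L, 3 ra L, 4 fro L.
  Heavy syllables in the domain: 1. The leftmost is syllable 1 (spa:).
  → primary stress on syllable 1.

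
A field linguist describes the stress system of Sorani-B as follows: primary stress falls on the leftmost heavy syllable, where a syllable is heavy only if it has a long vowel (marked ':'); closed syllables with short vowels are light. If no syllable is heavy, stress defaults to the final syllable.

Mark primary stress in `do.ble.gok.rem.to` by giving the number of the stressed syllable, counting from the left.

5

Weights: 1 do L, 2 ble L, 3 gok L, 4 rem L, 5 to L.
No heavy syllable in the domain; default to the final syllable = syllable 5.
Primary stress: syllable 5 → do.ble.gok.rem.ˈto.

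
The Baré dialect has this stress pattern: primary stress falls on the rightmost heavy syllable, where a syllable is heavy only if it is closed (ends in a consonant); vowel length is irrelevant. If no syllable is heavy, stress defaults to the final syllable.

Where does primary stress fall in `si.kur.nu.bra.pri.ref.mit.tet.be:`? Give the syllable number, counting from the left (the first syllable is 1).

Weights: 1 si L, 2 kur H, 3 nu L, 4 bra L, 5 pri L, 6 ref H, 7 mit H, 8 tet H, 9 be: L.
Heavy syllables in the domain: 2, 6, 7, 8. The rightmost is syllable 8 (tet).
Primary stress: syllable 8 → si.kur.nu.bra.pri.ref.mit.ˈtet.be:.

8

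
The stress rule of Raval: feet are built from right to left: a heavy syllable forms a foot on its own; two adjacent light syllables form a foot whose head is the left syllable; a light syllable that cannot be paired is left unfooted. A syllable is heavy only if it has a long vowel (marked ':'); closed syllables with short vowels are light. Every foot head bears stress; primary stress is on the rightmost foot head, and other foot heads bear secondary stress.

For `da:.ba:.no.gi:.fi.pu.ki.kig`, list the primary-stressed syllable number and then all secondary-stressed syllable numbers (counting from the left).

Weights: 1 da: H, 2 ba: H, 3 no L, 4 gi: H, 5 fi L, 6 pu L, 7 ki L, 8 kig L.
Parse right to left (heavy = foot alone; LL = one foot; stranded L unfooted): (ˈda:) (ˈba:) no (ˈgi:) (ˈfi.pu) (ˈki.kig).
Foot heads: 1, 2, 4, 5, 7.
Primary stress on the rightmost head = syllable 7.
Secondary stress on 1, 2, 4, 5: ˌda:.ˌba:.no.ˌgi:.ˌfi.pu.ˈki.kig.

primary 7, secondary 1, 2, 4, 5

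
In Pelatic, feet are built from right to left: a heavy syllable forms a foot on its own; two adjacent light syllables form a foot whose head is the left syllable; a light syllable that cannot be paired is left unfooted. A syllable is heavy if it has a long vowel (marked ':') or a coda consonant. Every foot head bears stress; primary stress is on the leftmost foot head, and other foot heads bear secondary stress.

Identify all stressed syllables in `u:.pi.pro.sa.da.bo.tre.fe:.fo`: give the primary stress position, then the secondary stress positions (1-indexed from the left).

primary 1, secondary 2, 4, 6, 8

Weights: 1 u: H, 2 pi L, 3 pro L, 4 sa L, 5 da L, 6 bo L, 7 tre L, 8 fe: H, 9 fo L.
Parse right to left (heavy = foot alone; LL = one foot; stranded L unfooted): (ˈu:) (ˈpi.pro) (ˈsa.da) (ˈbo.tre) (ˈfe:) fo.
Foot heads: 1, 2, 4, 6, 8.
Primary stress on the leftmost head = syllable 1.
Secondary stress on 2, 4, 6, 8: ˈu:.ˌpi.pro.ˌsa.da.ˌbo.tre.ˌfe:.fo.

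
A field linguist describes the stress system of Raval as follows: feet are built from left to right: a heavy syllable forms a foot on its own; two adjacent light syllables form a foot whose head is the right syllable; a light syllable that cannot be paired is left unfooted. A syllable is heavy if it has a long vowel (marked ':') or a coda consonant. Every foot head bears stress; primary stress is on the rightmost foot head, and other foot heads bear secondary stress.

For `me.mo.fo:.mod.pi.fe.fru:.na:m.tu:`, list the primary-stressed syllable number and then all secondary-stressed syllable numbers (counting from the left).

primary 9, secondary 2, 3, 4, 6, 7, 8

Weights: 1 me L, 2 mo L, 3 fo: H, 4 mod H, 5 pi L, 6 fe L, 7 fru: H, 8 na:m H, 9 tu: H.
Parse left to right (heavy = foot alone; LL = one foot; stranded L unfooted): (me.ˈmo) (ˈfo:) (ˈmod) (pi.ˈfe) (ˈfru:) (ˈna:m) (ˈtu:).
Foot heads: 2, 3, 4, 6, 7, 8, 9.
Primary stress on the rightmost head = syllable 9.
Secondary stress on 2, 3, 4, 6, 7, 8: me.ˌmo.ˌfo:.ˌmod.pi.ˌfe.ˌfru:.ˌna:m.ˈtu:.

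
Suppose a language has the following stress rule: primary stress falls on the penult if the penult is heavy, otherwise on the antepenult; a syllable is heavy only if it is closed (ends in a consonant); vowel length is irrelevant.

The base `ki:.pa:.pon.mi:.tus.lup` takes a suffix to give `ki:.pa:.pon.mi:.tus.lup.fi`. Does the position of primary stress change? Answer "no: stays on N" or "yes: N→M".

Base `ki:.pa:.pon.mi:.tus.lup` (6 syllables):
  Weights: 4 mi: L, 5 tus H, 6 lup H.
  The penult (syllable 5, tus) is heavy, so it takes stress.
  → primary stress on syllable 5.
Suffixed `ki:.pa:.pon.mi:.tus.lup.fi` (7 syllables):
  Weights: 5 tus H, 6 lup H, 7 fi L.
  The penult (syllable 6, lup) is heavy, so it takes stress.
  → primary stress on syllable 6.

yes: 5→6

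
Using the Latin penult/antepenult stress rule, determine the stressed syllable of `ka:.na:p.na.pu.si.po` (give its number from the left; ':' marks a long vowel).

4

Classical Latin: stress the penult if heavy (long vowel or closed), else the antepenult.
Weights: 4 pu L, 5 si L, 6 po L.
The penult (syllable 5, si) is light, so stress falls on the antepenult (syllable 4, pu).
Stress on syllable 4: ka:.na:p.na.ˈpu.si.po.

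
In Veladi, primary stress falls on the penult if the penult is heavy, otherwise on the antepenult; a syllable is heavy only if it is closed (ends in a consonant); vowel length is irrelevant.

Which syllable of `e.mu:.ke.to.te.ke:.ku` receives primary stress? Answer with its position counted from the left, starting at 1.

5

Weights: 5 te L, 6 ke: L, 7 ku L.
The penult (syllable 6, ke:) is light, so stress falls on the antepenult (syllable 5, te).
Primary stress: syllable 5 → e.mu:.ke.to.ˈte.ke:.ku.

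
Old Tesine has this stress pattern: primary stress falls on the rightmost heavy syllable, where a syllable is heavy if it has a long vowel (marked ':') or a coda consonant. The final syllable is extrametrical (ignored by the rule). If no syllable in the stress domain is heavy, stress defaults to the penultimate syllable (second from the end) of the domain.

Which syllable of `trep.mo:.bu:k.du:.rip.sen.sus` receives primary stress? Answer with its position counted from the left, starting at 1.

The final syllable (7, sus) is extrametrical; the stress domain is syllables 1–6.
Weights: 1 trep H, 2 mo: H, 3 bu:k H, 4 du: H, 5 rip H, 6 sen H.
Heavy syllables in the domain: 1, 2, 3, 4, 5, 6. The rightmost is syllable 6 (sen).
Primary stress: syllable 6 → trep.mo:.bu:k.du:.rip.ˈsen.sus.

6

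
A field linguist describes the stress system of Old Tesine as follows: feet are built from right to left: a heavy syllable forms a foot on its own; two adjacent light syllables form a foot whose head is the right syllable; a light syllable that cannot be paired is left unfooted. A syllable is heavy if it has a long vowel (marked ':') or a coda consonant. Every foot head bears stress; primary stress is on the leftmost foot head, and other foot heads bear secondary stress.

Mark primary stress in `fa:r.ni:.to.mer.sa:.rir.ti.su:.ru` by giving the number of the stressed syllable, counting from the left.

Weights: 1 fa:r H, 2 ni: H, 3 to L, 4 mer H, 5 sa: H, 6 rir H, 7 ti L, 8 su: H, 9 ru L.
Parse right to left (heavy = foot alone; LL = one foot; stranded L unfooted): (ˈfa:r) (ˈni:) to (ˈmer) (ˈsa:) (ˈrir) ti (ˈsu:) ru.
Foot heads: 1, 2, 4, 5, 6, 8.
Primary stress on the leftmost head = syllable 1.
Primary stress: syllable 1 → ˈfa:r.ni:.to.mer.sa:.rir.ti.su:.ru.

1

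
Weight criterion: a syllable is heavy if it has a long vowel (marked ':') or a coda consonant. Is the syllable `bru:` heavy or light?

`bru:`: long vowel, open (no coda). Long vowel → heavy.

heavy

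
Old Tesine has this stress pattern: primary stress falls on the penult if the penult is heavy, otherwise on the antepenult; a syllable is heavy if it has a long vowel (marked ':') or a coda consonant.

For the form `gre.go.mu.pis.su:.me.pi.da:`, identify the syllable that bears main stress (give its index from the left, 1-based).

Weights: 6 me L, 7 pi L, 8 da: H.
The penult (syllable 7, pi) is light, so stress falls on the antepenult (syllable 6, me).
Primary stress: syllable 6 → gre.go.mu.pis.su:.ˈme.pi.da:.

6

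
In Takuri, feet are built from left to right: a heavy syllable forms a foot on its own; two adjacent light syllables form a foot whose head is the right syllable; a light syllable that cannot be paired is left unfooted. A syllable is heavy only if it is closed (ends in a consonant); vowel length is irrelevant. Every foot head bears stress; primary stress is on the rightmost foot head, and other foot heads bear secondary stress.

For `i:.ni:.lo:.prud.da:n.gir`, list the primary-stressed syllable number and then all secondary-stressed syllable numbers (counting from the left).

Weights: 1 i: L, 2 ni: L, 3 lo: L, 4 prud H, 5 da:n H, 6 gir H.
Parse left to right (heavy = foot alone; LL = one foot; stranded L unfooted): (i:.ˈni:) lo: (ˈprud) (ˈda:n) (ˈgir).
Foot heads: 2, 4, 5, 6.
Primary stress on the rightmost head = syllable 6.
Secondary stress on 2, 4, 5: i:.ˌni:.lo:.ˌprud.ˌda:n.ˈgir.

primary 6, secondary 2, 4, 5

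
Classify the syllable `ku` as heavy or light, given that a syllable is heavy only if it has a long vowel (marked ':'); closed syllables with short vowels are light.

light

`ku`: short vowel, open (no coda). Short vowel → light.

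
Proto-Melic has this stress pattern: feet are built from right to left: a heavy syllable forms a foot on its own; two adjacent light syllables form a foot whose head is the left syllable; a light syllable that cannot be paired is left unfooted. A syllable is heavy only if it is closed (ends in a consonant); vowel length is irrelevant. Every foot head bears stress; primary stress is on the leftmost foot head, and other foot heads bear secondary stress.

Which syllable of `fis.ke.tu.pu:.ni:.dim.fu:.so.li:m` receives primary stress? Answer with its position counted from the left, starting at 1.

Weights: 1 fis H, 2 ke L, 3 tu L, 4 pu: L, 5 ni: L, 6 dim H, 7 fu: L, 8 so L, 9 li:m H.
Parse right to left (heavy = foot alone; LL = one foot; stranded L unfooted): (ˈfis) (ˈke.tu) (ˈpu:.ni:) (ˈdim) (ˈfu:.so) (ˈli:m).
Foot heads: 1, 2, 4, 6, 7, 9.
Primary stress on the leftmost head = syllable 1.
Primary stress: syllable 1 → ˈfis.ke.tu.pu:.ni:.dim.fu:.so.li:m.

1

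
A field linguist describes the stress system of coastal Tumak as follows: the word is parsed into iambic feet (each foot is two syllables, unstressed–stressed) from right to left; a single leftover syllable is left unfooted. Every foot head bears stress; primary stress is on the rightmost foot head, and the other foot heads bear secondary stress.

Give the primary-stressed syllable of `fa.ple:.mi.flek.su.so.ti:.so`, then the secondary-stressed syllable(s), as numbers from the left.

Parse right to left into iambic (σˈσ) feet: (fa.ˈple:) (mi.ˈflek) (su.ˈso) (ti:.ˈso).
Foot heads (stressed positions): 2, 4, 6, 8.
End Rule Rightmost: primary stress on the rightmost head = syllable 8.
Secondary stress on 2, 4, 6: fa.ˌple:.mi.ˌflek.su.ˌso.ti:.ˈso.

primary 8, secondary 2, 4, 6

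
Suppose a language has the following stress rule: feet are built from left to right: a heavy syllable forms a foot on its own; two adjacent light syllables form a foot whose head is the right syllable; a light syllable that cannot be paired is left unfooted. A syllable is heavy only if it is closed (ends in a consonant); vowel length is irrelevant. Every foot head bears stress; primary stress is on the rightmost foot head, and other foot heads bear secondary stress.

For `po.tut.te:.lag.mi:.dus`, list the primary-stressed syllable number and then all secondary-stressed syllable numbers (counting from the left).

Weights: 1 po L, 2 tut H, 3 te: L, 4 lag H, 5 mi: L, 6 dus H.
Parse left to right (heavy = foot alone; LL = one foot; stranded L unfooted): po (ˈtut) te: (ˈlag) mi: (ˈdus).
Foot heads: 2, 4, 6.
Primary stress on the rightmost head = syllable 6.
Secondary stress on 2, 4: po.ˌtut.te:.ˌlag.mi:.ˈdus.

primary 6, secondary 2, 4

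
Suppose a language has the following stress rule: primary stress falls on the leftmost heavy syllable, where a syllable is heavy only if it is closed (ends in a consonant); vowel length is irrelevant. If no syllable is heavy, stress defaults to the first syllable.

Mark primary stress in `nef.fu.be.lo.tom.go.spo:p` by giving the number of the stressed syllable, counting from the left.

1

Weights: 1 nef H, 2 fu L, 3 be L, 4 lo L, 5 tom H, 6 go L, 7 spo:p H.
Heavy syllables in the domain: 1, 5, 7. The leftmost is syllable 1 (nef).
Primary stress: syllable 1 → ˈnef.fu.be.lo.tom.go.spo:p.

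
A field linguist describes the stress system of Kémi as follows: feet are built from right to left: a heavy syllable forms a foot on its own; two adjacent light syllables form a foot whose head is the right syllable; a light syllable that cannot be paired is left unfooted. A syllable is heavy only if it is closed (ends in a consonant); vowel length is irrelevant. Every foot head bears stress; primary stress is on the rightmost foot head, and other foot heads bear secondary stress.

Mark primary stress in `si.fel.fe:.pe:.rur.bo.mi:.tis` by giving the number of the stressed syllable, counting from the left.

Weights: 1 si L, 2 fel H, 3 fe: L, 4 pe: L, 5 rur H, 6 bo L, 7 mi: L, 8 tis H.
Parse right to left (heavy = foot alone; LL = one foot; stranded L unfooted): si (ˈfel) (fe:.ˈpe:) (ˈrur) (bo.ˈmi:) (ˈtis).
Foot heads: 2, 4, 5, 7, 8.
Primary stress on the rightmost head = syllable 8.
Primary stress: syllable 8 → si.fel.fe:.pe:.rur.bo.mi:.ˈtis.

8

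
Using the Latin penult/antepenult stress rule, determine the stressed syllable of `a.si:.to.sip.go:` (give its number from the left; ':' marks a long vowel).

4

Classical Latin: stress the penult if heavy (long vowel or closed), else the antepenult.
Weights: 3 to L, 4 sip H, 5 go: H.
The penult (syllable 4, sip) is heavy, so it takes stress.
Stress on syllable 4: a.si:.to.ˈsip.go:.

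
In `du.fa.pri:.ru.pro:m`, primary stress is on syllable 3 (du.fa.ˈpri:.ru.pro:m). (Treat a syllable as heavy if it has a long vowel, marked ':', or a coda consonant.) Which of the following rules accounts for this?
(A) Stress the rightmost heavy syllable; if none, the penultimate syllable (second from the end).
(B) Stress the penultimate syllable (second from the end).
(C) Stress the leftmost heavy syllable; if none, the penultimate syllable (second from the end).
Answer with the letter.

C

Rule A → syllable 5 (observed: 3).
Rule B → syllable 4 (observed: 3).
Rule C → syllable 3 ✓.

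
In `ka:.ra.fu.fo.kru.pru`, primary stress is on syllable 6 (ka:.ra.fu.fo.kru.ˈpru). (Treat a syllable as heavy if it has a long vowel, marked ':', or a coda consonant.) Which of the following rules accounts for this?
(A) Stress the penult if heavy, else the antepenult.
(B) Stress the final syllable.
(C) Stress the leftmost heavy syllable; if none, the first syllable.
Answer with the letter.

B

Rule A → syllable 4 (observed: 6).
Rule B → syllable 6 ✓.
Rule C → syllable 1 (observed: 6).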